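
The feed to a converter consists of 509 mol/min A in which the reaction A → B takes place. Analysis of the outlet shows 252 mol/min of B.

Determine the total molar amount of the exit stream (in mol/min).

509 mol/min

For B: n = n₀ + 1ξ → 252 = 0 + 1ξ, giving ξ = 252 mol/min.
Outlet amounts (n = n₀ + ν ξ):
  A: 509 − 1(252) = 257
  B: 0 + 1(252) = 252
Total out = 257 + 252 = 509 mol/min.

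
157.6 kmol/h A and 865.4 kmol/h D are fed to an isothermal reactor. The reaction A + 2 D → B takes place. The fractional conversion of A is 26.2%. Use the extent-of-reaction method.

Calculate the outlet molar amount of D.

783 kmol/h

A reacted = 0.262 × 157.6 = 41.29 kmol/h; ν_A = −1, so ξ = 41.29/1 = 41.29 kmol/h.
Outlet amounts (n = n₀ + ν ξ):
  A: 157.6 − 1(41.29) = 116.3
  D: 865.4 − 2(41.29) = 782.8
  B: 0 + 1(41.29) = 41.29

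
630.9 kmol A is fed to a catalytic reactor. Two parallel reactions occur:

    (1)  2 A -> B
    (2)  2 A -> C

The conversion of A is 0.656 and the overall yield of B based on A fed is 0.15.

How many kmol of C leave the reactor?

Yield of B: 1ξ₁ / 630.9 = 0.15 → ξ₁ = 94.63 kmol.
Conversion of A: 2ξ₁ + 2ξ₂ = 0.656 × 630.9 = 413.9 → ξ₂ = 112.3 kmol.
Outlet amounts (n = n₀ + Σ ν·ξ):
  A: 630.9 − 2(94.63) − 2(112.3) = 217
  B: 0 + 1(94.63) = 94.63
  C: 0 + 1(112.3) = 112.3

112 kmol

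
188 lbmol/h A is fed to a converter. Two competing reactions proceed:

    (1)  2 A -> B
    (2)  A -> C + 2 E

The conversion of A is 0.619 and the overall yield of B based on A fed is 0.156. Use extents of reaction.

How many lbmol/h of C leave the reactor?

57.7 lbmol/h

Yield of B: 1ξ₁ / 188 = 0.156 → ξ₁ = 29.33 lbmol/h.
Conversion of A: 2ξ₁ + 1ξ₂ = 0.619 × 188 = 116.4 → ξ₂ = 57.72 lbmol/h.
Outlet amounts (n = n₀ + Σ ν·ξ):
  A: 188 − 2(29.33) − 1(57.72) = 71.63
  B: 0 + 1(29.33) = 29.33
  C: 0 + 1(57.72) = 57.72
  E: 0 + 2(57.72) = 115.4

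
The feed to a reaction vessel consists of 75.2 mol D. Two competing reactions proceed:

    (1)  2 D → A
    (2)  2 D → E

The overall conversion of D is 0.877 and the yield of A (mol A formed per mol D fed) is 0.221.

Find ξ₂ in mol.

ξ₂ = 16.4 mol

Yield of A: 1ξ₁ / 75.2 = 0.221 → ξ₁ = 16.62 mol.
Conversion of D: 2ξ₁ + 2ξ₂ = 0.877 × 75.2 = 65.95 → ξ₂ = 16.36 mol.
Outlet amounts (n = n₀ + Σ ν·ξ):
  D: 75.2 − 2(16.62) − 2(16.36) = 9.25
  A: 0 + 1(16.62) = 16.62
  E: 0 + 1(16.36) = 16.36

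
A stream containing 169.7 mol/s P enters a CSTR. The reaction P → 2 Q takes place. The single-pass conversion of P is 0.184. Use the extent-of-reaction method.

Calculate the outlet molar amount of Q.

62.4 mol/s

P reacted = 0.184 × 169.7 = 31.22 mol/s; ν_P = −1, so ξ = 31.22/1 = 31.22 mol/s.
Outlet amounts (n = n₀ + ν ξ):
  P: 169.7 − 1(31.22) = 138.5
  Q: 0 + 2(31.22) = 62.45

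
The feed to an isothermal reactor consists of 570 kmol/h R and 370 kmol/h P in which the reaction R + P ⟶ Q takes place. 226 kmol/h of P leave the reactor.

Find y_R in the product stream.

For P: n = n₀ − 1ξ → 226 = 370 − 1ξ, giving ξ = 144 kmol/h.
Outlet amounts (n = n₀ + ν ξ):
  R: 570 − 1(144) = 426
  P: 370 − 1(144) = 226
  Q: 0 + 1(144) = 144
Total out = 796 kmol/h; y_R = 426 / 796 = 0.5352.

0.535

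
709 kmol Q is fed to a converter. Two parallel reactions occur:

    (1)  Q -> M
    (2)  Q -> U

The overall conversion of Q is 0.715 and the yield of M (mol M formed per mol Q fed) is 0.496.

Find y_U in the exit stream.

0.219

Yield of M: 1ξ₁ / 709 = 0.496 → ξ₁ = 351.7 kmol.
Conversion of Q: 1ξ₁ + 1ξ₂ = 0.715 × 709 = 506.9 → ξ₂ = 155.3 kmol.
Outlet amounts (n = n₀ + Σ ν·ξ):
  Q: 709 − 1(351.7) − 1(155.3) = 202.1
  M: 0 + 1(351.7) = 351.7
  U: 0 + 1(155.3) = 155.3
Total out = 709 kmol; y_U = 155.3 / 709 = 0.219.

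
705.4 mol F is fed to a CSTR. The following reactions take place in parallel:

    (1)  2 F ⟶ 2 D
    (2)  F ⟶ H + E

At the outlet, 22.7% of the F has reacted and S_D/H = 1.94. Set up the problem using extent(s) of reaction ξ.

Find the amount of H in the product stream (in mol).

Conversion of F: F consumed = 0.227 × 705.4 = 160.1 mol = 2ξ₁ + 1ξ₂.
Selectivity: 2ξ₁ / (1ξ₂) = 1.94 → ξ₁ = 0.97 ξ₂.
Substitute: (2·0.97 + 1) ξ₂ = 160.1 → ξ₂ = 54.46 mol, ξ₁ = 52.83 mol.
Outlet amounts (n = n₀ + Σ ν·ξ):
  F: 705.4 − 2(52.83) − 1(54.46) = 545.3
  D: 0 + 2(52.83) = 105.7
  H: 0 + 1(54.46) = 54.46
  E: 0 + 1(54.46) = 54.46

54.5 mol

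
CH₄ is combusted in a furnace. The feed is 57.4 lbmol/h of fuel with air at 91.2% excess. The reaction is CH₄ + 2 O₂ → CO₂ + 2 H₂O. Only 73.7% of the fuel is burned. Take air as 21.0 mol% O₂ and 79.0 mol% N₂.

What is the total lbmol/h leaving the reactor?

Stoichiometric O₂ = 2 × 57.4 = 114.8 lbmol/h; O₂ fed = 114.8 × 1.912 = 219.5 lbmol/h.
N₂ fed = 219.5 × 79/21 = 825.7 lbmol/h.
Fuel reacted = 0.737 × 57.4 → ξ = 42.3 lbmol/h.
Outlet (n = n₀ + ν ξ):
  CH₄: 57.4 − 1(42.3) = 15.1
  O₂: 219.5 − 2(42.3) = 134.9
  N₂: 825.7 (inert)
  CO₂: 0 + 1(42.3) = 42.3
  H₂O: 0 + 2(42.3) = 84.61
Total out = 15.1 + 134.9 + 825.7 + 42.3 + 84.61 = 1103 lbmol/h.

1100 lbmol/h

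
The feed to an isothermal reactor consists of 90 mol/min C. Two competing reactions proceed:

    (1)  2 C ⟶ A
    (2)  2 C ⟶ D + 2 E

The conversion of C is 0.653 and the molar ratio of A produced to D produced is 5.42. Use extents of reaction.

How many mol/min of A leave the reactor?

24.8 mol/min

Conversion of C: C consumed = 0.653 × 90 = 58.77 mol/min = 2ξ₁ + 2ξ₂.
Selectivity: 1ξ₁ / (1ξ₂) = 5.42 → ξ₁ = 5.42 ξ₂.
Substitute: (2·5.42 + 2) ξ₂ = 58.77 → ξ₂ = 4.577 mol/min, ξ₁ = 24.81 mol/min.
Outlet amounts (n = n₀ + Σ ν·ξ):
  C: 90 − 2(24.81) − 2(4.577) = 31.23
  A: 0 + 1(24.81) = 24.81
  D: 0 + 1(4.577) = 4.577
  E: 0 + 2(4.577) = 9.154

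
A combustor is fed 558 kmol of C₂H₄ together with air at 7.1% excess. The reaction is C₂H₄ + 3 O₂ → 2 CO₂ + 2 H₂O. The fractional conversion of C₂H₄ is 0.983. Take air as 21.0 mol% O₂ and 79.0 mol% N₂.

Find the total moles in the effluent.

9100 kmol

Stoichiometric O₂ = 3 × 558 = 1674 kmol; O₂ fed = 1674 × 1.071 = 1793 kmol.
N₂ fed = 1793 × 79/21 = 6745 kmol.
Fuel reacted = 0.983 × 558 → ξ = 548.5 kmol.
Outlet (n = n₀ + ν ξ):
  C₂H₄: 558 − 1(548.5) = 9.486
  O₂: 1793 − 3(548.5) = 147.3
  N₂: 6745 (inert)
  CO₂: 0 + 2(548.5) = 1097
  H₂O: 0 + 2(548.5) = 1097
Total out = 9.486 + 147.3 + 6745 + 1097 + 1097 = 9095 kmol.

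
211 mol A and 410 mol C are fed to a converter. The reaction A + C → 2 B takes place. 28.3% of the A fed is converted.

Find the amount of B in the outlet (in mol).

119 mol

A reacted = 0.283 × 211 = 59.71 mol; ν_A = −1, so ξ = 59.71/1 = 59.71 mol.
Outlet amounts (n = n₀ + ν ξ):
  A: 211 − 1(59.71) = 151.3
  C: 410 − 1(59.71) = 350.3
  B: 0 + 2(59.71) = 119.4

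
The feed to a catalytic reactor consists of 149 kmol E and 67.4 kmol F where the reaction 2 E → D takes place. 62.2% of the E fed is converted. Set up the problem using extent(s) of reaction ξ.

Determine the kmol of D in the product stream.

46.3 kmol

E reacted = 0.622 × 149 = 92.68 kmol; ν_E = −2, so ξ = 92.68/2 = 46.34 kmol.
Outlet amounts (n = n₀ + ν ξ):
  E: 149 − 2(46.34) = 56.32
  D: 0 + 1(46.34) = 46.34
  F: 67.4 (inert)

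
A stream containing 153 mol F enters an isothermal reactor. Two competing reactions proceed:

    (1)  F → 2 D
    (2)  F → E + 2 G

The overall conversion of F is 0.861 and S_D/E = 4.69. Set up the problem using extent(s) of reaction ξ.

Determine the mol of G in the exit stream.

78.8 mol

Conversion of F: F consumed = 0.861 × 153 = 131.7 mol = 1ξ₁ + 1ξ₂.
Selectivity: 2ξ₁ / (1ξ₂) = 4.69 → ξ₁ = 2.345 ξ₂.
Substitute: (1·2.345 + 1) ξ₂ = 131.7 → ξ₂ = 39.38 mol, ξ₁ = 92.35 mol.
Outlet amounts (n = n₀ + Σ ν·ξ):
  F: 153 − 1(92.35) − 1(39.38) = 21.27
  D: 0 + 2(92.35) = 184.7
  E: 0 + 1(39.38) = 39.38
  G: 0 + 2(39.38) = 78.76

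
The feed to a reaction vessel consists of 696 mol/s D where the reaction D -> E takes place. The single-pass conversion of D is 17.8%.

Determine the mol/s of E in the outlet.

124 mol/s

D reacted = 0.178 × 696 = 123.9 mol/s; ν_D = −1, so ξ = 123.9/1 = 123.9 mol/s.
Outlet amounts (n = n₀ + ν ξ):
  D: 696 − 1(123.9) = 572.1
  E: 0 + 1(123.9) = 123.9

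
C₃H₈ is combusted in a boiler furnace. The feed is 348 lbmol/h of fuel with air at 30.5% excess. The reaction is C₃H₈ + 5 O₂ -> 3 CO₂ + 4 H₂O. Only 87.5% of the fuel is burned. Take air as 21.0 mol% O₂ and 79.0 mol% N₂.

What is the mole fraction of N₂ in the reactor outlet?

0.745

Stoichiometric O₂ = 5 × 348 = 1740 lbmol/h; O₂ fed = 1740 × 1.305 = 2271 lbmol/h.
N₂ fed = 2271 × 79/21 = 8542 lbmol/h.
Fuel reacted = 0.875 × 348 → ξ = 304.5 lbmol/h.
Outlet (n = n₀ + ν ξ):
  C₃H₈: 348 − 1(304.5) = 43.5
  O₂: 2271 − 5(304.5) = 748.2
  N₂: 8542 (inert)
  CO₂: 0 + 3(304.5) = 913.5
  H₂O: 0 + 4(304.5) = 1218
Total out = 11470 lbmol/h; y_N₂ = 8542 / 11470 = 0.745.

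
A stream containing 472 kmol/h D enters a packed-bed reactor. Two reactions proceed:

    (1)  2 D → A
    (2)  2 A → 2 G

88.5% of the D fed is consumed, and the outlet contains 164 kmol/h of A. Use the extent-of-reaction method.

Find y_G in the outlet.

Conversion of D: D consumed = 2ξ₁ = 0.885 × 472 → ξ₁ = 208.9 kmol/h.
A balance: n_A = 0 + 1ξ₁ − 2ξ₂ = 164 → ξ₂ = (1·208.9 − 164)/2 = 22.43 kmol/h.
Outlet amounts (n = n₀ + Σ ν·ξ):
  D: 472 − 2(208.9) = 54.28
  A: 0 + 1(208.9) − 2(22.43) = 164
  G: 0 + 2(22.43) = 44.86
Total out = 263.1 kmol/h; y_G = 44.86 / 263.1 = 0.1705.

0.17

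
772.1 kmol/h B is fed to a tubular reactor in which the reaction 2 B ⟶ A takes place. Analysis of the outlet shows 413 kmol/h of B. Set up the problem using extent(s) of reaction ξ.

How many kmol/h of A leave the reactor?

180 kmol/h

For B: n = n₀ − 2ξ → 413 = 772.1 − 2ξ, giving ξ = 179.6 kmol/h.
Outlet amounts (n = n₀ + ν ξ):
  B: 772.1 − 2(179.6) = 413
  A: 0 + 1(179.6) = 179.6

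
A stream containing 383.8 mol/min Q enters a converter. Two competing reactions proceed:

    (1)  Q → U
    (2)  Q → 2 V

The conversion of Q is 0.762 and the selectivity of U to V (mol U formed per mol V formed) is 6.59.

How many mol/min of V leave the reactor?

41.2 mol/min

Conversion of Q: Q consumed = 0.762 × 383.8 = 292.5 mol/min = 1ξ₁ + 1ξ₂.
Selectivity: 1ξ₁ / (2ξ₂) = 6.59 → ξ₁ = 13.18 ξ₂.
Substitute: (1·13.18 + 1) ξ₂ = 292.5 → ξ₂ = 20.62 mol/min, ξ₁ = 271.8 mol/min.
Outlet amounts (n = n₀ + Σ ν·ξ):
  Q: 383.8 − 1(271.8) − 1(20.62) = 91.34
  U: 0 + 1(271.8) = 271.8
  V: 0 + 2(20.62) = 41.25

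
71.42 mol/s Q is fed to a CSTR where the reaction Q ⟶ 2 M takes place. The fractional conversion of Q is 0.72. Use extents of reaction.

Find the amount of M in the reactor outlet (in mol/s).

Q reacted = 0.72 × 71.42 = 51.42 mol/s; ν_Q = −1, so ξ = 51.42/1 = 51.42 mol/s.
Outlet amounts (n = n₀ + ν ξ):
  Q: 71.42 − 1(51.42) = 20
  M: 0 + 2(51.42) = 102.8

103 mol/s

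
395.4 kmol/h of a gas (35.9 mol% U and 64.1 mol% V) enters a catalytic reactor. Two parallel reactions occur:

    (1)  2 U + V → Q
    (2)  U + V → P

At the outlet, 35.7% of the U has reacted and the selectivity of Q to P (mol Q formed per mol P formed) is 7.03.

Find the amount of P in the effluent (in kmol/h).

3.36 kmol/h

Conversion of U: U consumed = 0.357 × 141.9 = 50.68 kmol/h = 2ξ₁ + 1ξ₂.
Selectivity: 1ξ₁ / (1ξ₂) = 7.03 → ξ₁ = 7.03 ξ₂.
Substitute: (2·7.03 + 1) ξ₂ = 50.68 → ξ₂ = 3.365 kmol/h, ξ₁ = 23.66 kmol/h.
Outlet amounts (n = n₀ + Σ ν·ξ):
  U: 141.9 − 2(23.66) − 1(3.365) = 91.27
  V: 253.5 − 1(23.66) − 1(3.365) = 226.4
  Q: 0 + 1(23.66) = 23.66
  P: 0 + 1(3.365) = 3.365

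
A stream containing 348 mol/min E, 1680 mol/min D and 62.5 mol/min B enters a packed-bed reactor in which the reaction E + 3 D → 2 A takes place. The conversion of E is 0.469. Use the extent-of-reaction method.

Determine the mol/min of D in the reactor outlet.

1190 mol/min

E reacted = 0.469 × 348 = 163.2 mol/min; ν_E = −1, so ξ = 163.2/1 = 163.2 mol/min.
Outlet amounts (n = n₀ + ν ξ):
  E: 348 − 1(163.2) = 184.8
  D: 1680 − 3(163.2) = 1190
  A: 0 + 2(163.2) = 326.4
  B: 62.5 (inert)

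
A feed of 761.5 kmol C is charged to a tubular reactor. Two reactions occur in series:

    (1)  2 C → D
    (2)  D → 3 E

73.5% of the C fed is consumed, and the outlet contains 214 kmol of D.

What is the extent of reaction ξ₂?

Conversion of C: C consumed = 2ξ₁ = 0.735 × 761.5 → ξ₁ = 279.9 kmol.
D balance: n_D = 0 + 1ξ₁ − 1ξ₂ = 214 → ξ₂ = (1·279.9 − 214)/1 = 65.85 kmol.
Outlet amounts (n = n₀ + Σ ν·ξ):
  C: 761.5 − 2(279.9) = 201.8
  D: 0 + 1(279.9) − 1(65.85) = 214
  E: 0 + 3(65.85) = 197.6

ξ₂ = 65.9 kmol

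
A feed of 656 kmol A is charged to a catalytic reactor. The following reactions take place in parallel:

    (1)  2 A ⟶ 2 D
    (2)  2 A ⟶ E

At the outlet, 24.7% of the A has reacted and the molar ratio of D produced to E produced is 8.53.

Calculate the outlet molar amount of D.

131 kmol

Conversion of A: A consumed = 0.247 × 656 = 162 kmol = 2ξ₁ + 2ξ₂.
Selectivity: 2ξ₁ / (1ξ₂) = 8.53 → ξ₁ = 4.265 ξ₂.
Substitute: (2·4.265 + 2) ξ₂ = 162 → ξ₂ = 15.39 kmol, ξ₁ = 65.63 kmol.
Outlet amounts (n = n₀ + Σ ν·ξ):
  A: 656 − 2(65.63) − 2(15.39) = 494
  D: 0 + 2(65.63) = 131.3
  E: 0 + 1(15.39) = 15.39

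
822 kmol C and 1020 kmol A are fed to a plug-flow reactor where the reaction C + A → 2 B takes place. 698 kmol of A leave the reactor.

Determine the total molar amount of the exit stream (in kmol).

For A: n = n₀ − 1ξ → 698 = 1020 − 1ξ, giving ξ = 322 kmol.
Outlet amounts (n = n₀ + ν ξ):
  C: 822 − 1(322) = 500
  A: 1020 − 1(322) = 698
  B: 0 + 2(322) = 644
Total out = 500 + 698 + 644 = 1842 kmol.

1840 kmol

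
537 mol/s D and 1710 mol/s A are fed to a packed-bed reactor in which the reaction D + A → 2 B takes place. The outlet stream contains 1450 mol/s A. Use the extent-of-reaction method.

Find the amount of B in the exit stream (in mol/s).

For A: n = n₀ − 1ξ → 1450 = 1710 − 1ξ, giving ξ = 260 mol/s.
Outlet amounts (n = n₀ + ν ξ):
  D: 537 − 1(260) = 277
  A: 1710 − 1(260) = 1450
  B: 0 + 2(260) = 520

520 mol/s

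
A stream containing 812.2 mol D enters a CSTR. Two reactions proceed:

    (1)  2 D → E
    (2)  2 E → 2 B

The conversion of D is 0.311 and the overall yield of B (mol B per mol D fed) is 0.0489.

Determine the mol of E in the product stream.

Conversion of D: D consumed = 2ξ₁ = 0.311 × 812.2 → ξ₁ = 126.3 mol.
Yield of B: 2ξ₂ / 812.2 = 0.0489 → ξ₂ = 19.86 mol.
Outlet amounts (n = n₀ + Σ ν·ξ):
  D: 812.2 − 2(126.3) = 559.6
  E: 0 + 1(126.3) − 2(19.86) = 86.58
  B: 0 + 2(19.86) = 39.72

86.6 mol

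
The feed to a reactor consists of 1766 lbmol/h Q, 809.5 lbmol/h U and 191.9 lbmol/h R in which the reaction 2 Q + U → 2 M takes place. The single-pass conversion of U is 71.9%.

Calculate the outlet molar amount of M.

1160 lbmol/h

U reacted = 0.719 × 809.5 = 582 lbmol/h; ν_U = −1, so ξ = 582/1 = 582 lbmol/h.
Outlet amounts (n = n₀ + ν ξ):
  Q: 1766 − 2(582) = 601.9
  U: 809.5 − 1(582) = 227.5
  M: 0 + 2(582) = 1164
  R: 191.9 (inert)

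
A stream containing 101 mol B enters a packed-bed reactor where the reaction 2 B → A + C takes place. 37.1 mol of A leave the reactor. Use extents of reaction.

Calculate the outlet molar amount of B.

26.8 mol

For A: n = n₀ + 1ξ → 37.1 = 0 + 1ξ, giving ξ = 37.1 mol.
Outlet amounts (n = n₀ + ν ξ):
  B: 101 − 2(37.1) = 26.8
  A: 0 + 1(37.1) = 37.1
  C: 0 + 1(37.1) = 37.1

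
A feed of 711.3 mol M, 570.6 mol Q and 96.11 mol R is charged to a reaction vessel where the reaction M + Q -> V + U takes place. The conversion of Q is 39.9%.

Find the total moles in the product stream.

1380 mol

Q reacted = 0.399 × 570.6 = 227.7 mol; ν_Q = −1, so ξ = 227.7/1 = 227.7 mol.
Outlet amounts (n = n₀ + ν ξ):
  M: 711.3 − 1(227.7) = 483.6
  Q: 570.6 − 1(227.7) = 342.9
  V: 0 + 1(227.7) = 227.7
  U: 0 + 1(227.7) = 227.7
  R: 96.11 (inert)
Total out = 483.6 + 342.9 + 227.7 + 227.7 + 96.11 = 1378 mol.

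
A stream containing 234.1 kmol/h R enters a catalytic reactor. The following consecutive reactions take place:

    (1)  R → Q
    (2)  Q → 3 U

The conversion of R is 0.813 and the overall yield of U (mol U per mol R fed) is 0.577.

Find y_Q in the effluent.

0.448

Conversion of R: R consumed = 1ξ₁ = 0.813 × 234.1 → ξ₁ = 190.3 kmol/h.
Yield of U: 3ξ₂ / 234.1 = 0.577 → ξ₂ = 45.03 kmol/h.
Outlet amounts (n = n₀ + Σ ν·ξ):
  R: 234.1 − 1(190.3) = 43.78
  Q: 0 + 1(190.3) − 1(45.03) = 145.3
  U: 0 + 3(45.03) = 135.1
Total out = 324.2 kmol/h; y_Q = 145.3 / 324.2 = 0.4482.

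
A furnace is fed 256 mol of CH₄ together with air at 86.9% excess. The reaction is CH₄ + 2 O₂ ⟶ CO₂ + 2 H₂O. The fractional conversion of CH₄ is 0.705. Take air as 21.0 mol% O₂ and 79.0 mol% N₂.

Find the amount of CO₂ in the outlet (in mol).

180 mol

Stoichiometric O₂ = 2 × 256 = 512 mol; O₂ fed = 512 × 1.869 = 956.9 mol.
N₂ fed = 956.9 × 79/21 = 3600 mol.
Fuel reacted = 0.705 × 256 → ξ = 180.5 mol.
Outlet (n = n₀ + ν ξ):
  CH₄: 256 − 1(180.5) = 75.52
  O₂: 956.9 − 2(180.5) = 596
  N₂: 3600 (inert)
  CO₂: 0 + 1(180.5) = 180.5
  H₂O: 0 + 2(180.5) = 361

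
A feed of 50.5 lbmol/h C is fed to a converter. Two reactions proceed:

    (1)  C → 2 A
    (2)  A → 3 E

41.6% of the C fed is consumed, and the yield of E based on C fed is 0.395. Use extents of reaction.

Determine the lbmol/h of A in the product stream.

Conversion of C: C consumed = 1ξ₁ = 0.416 × 50.5 → ξ₁ = 21.01 lbmol/h.
Yield of E: 3ξ₂ / 50.5 = 0.395 → ξ₂ = 6.649 lbmol/h.
Outlet amounts (n = n₀ + Σ ν·ξ):
  C: 50.5 − 1(21.01) = 29.49
  A: 0 + 2(21.01) − 1(6.649) = 35.37
  E: 0 + 3(6.649) = 19.95

35.4 lbmol/h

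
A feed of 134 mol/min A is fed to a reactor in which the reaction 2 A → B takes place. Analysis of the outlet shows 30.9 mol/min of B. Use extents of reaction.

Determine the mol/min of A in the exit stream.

72.2 mol/min

For B: n = n₀ + 1ξ → 30.9 = 0 + 1ξ, giving ξ = 30.9 mol/min.
Outlet amounts (n = n₀ + ν ξ):
  A: 134 − 2(30.9) = 72.2
  B: 0 + 1(30.9) = 30.9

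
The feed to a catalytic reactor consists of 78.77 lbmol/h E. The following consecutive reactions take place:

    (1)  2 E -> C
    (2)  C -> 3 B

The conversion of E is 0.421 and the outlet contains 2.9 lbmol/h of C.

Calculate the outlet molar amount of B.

41 lbmol/h

Conversion of E: E consumed = 2ξ₁ = 0.421 × 78.77 → ξ₁ = 16.58 lbmol/h.
C balance: n_C = 0 + 1ξ₁ − 1ξ₂ = 2.9 → ξ₂ = (1·16.58 − 2.9)/1 = 13.68 lbmol/h.
Outlet amounts (n = n₀ + Σ ν·ξ):
  E: 78.77 − 2(16.58) = 45.61
  C: 0 + 1(16.58) − 1(13.68) = 2.9
  B: 0 + 3(13.68) = 41.04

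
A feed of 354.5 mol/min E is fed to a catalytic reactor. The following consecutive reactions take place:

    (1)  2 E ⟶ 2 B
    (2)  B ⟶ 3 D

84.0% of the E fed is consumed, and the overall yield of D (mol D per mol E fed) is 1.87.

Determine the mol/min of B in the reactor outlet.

76.8 mol/min

Conversion of E: E consumed = 2ξ₁ = 0.84 × 354.5 → ξ₁ = 148.9 mol/min.
Yield of D: 3ξ₂ / 354.5 = 1.87 → ξ₂ = 221 mol/min.
Outlet amounts (n = n₀ + Σ ν·ξ):
  E: 354.5 − 2(148.9) = 56.72
  B: 0 + 2(148.9) − 1(221) = 76.81
  D: 0 + 3(221) = 662.9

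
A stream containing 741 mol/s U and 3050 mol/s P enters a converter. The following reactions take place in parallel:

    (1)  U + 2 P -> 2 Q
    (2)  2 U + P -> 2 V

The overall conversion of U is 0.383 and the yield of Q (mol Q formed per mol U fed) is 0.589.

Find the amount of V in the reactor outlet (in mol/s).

Yield of Q: 2ξ₁ / 741 = 0.589 → ξ₁ = 218.2 mol/s.
Conversion of U: 1ξ₁ + 2ξ₂ = 0.383 × 741 = 283.8 → ξ₂ = 32.79 mol/s.
Outlet amounts (n = n₀ + Σ ν·ξ):
  U: 741 − 1(218.2) − 2(32.79) = 457.2
  P: 3050 − 2(218.2) − 1(32.79) = 2581
  Q: 0 + 2(218.2) = 436.4
  V: 0 + 2(32.79) = 65.58

65.6 mol/s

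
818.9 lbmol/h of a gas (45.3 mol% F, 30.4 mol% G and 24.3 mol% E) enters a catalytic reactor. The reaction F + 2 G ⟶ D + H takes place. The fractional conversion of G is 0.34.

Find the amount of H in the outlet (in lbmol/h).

42.3 lbmol/h

G reacted = 0.34 × 248.9 = 84.64 lbmol/h; ν_G = −2, so ξ = 84.64/2 = 42.32 lbmol/h.
Outlet amounts (n = n₀ + ν ξ):
  F: 371 − 1(42.32) = 328.6
  G: 248.9 − 2(42.32) = 164.3
  D: 0 + 1(42.32) = 42.32
  H: 0 + 1(42.32) = 42.32
  E: 199 (inert)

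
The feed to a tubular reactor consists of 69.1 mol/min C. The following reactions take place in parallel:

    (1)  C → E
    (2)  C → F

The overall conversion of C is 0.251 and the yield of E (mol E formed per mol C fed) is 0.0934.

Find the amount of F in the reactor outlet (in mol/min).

Yield of E: 1ξ₁ / 69.1 = 0.0934 → ξ₁ = 6.454 mol/min.
Conversion of C: 1ξ₁ + 1ξ₂ = 0.251 × 69.1 = 17.34 → ξ₂ = 10.89 mol/min.
Outlet amounts (n = n₀ + Σ ν·ξ):
  C: 69.1 − 1(6.454) − 1(10.89) = 51.76
  E: 0 + 1(6.454) = 6.454
  F: 0 + 1(10.89) = 10.89

10.9 mol/min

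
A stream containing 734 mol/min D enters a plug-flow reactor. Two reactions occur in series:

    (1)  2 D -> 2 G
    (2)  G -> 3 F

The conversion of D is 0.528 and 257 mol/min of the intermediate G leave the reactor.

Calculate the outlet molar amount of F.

Conversion of D: D consumed = 2ξ₁ = 0.528 × 734 → ξ₁ = 193.8 mol/min.
G balance: n_G = 0 + 2ξ₁ − 1ξ₂ = 257 → ξ₂ = (2·193.8 − 257)/1 = 130.6 mol/min.
Outlet amounts (n = n₀ + Σ ν·ξ):
  D: 734 − 2(193.8) = 346.4
  G: 0 + 2(193.8) − 1(130.6) = 257
  F: 0 + 3(130.6) = 391.7

392 mol/min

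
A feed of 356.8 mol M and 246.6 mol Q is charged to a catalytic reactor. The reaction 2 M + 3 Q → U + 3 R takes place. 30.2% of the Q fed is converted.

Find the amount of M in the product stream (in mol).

Q reacted = 0.302 × 246.6 = 74.47 mol; ν_Q = −3, so ξ = 74.47/3 = 24.82 mol.
Outlet amounts (n = n₀ + ν ξ):
  M: 356.8 − 2(24.82) = 307.2
  Q: 246.6 − 3(24.82) = 172.1
  U: 0 + 1(24.82) = 24.82
  R: 0 + 3(24.82) = 74.47

307 mol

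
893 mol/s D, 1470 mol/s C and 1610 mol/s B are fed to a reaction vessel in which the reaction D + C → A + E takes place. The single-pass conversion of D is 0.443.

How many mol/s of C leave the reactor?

1070 mol/s

D reacted = 0.443 × 893 = 395.6 mol/s; ν_D = −1, so ξ = 395.6/1 = 395.6 mol/s.
Outlet amounts (n = n₀ + ν ξ):
  D: 893 − 1(395.6) = 497.4
  C: 1470 − 1(395.6) = 1074
  A: 0 + 1(395.6) = 395.6
  E: 0 + 1(395.6) = 395.6
  B: 1610 (inert)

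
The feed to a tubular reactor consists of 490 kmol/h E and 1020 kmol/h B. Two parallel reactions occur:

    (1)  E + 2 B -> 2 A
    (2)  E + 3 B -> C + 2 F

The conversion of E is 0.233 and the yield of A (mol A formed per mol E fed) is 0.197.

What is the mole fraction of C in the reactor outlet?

0.0472

Yield of A: 2ξ₁ / 490 = 0.197 → ξ₁ = 48.27 kmol/h.
Conversion of E: 1ξ₁ + 1ξ₂ = 0.233 × 490 = 114.2 → ξ₂ = 65.91 kmol/h.
Outlet amounts (n = n₀ + Σ ν·ξ):
  E: 490 − 1(48.27) − 1(65.91) = 375.8
  B: 1020 − 2(48.27) − 3(65.91) = 725.8
  A: 0 + 2(48.27) = 96.53
  C: 0 + 1(65.91) = 65.91
  F: 0 + 2(65.91) = 131.8
Total out = 1396 kmol/h; y_C = 65.91 / 1396 = 0.04722.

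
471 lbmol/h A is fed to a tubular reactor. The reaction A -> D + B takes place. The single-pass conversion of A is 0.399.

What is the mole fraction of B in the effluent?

0.285

A reacted = 0.399 × 471 = 187.9 lbmol/h; ν_A = −1, so ξ = 187.9/1 = 187.9 lbmol/h.
Outlet amounts (n = n₀ + ν ξ):
  A: 471 − 1(187.9) = 283.1
  D: 0 + 1(187.9) = 187.9
  B: 0 + 1(187.9) = 187.9
Total out = 658.9 lbmol/h; y_B = 187.9 / 658.9 = 0.2852.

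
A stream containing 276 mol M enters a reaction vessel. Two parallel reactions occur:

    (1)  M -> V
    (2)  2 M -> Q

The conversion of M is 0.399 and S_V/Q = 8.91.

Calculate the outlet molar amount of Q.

10.1 mol

Conversion of M: M consumed = 0.399 × 276 = 110.1 mol = 1ξ₁ + 2ξ₂.
Selectivity: 1ξ₁ / (1ξ₂) = 8.91 → ξ₁ = 8.91 ξ₂.
Substitute: (1·8.91 + 2) ξ₂ = 110.1 → ξ₂ = 10.09 mol, ξ₁ = 89.94 mol.
Outlet amounts (n = n₀ + Σ ν·ξ):
  M: 276 − 1(89.94) − 2(10.09) = 165.9
  V: 0 + 1(89.94) = 89.94
  Q: 0 + 1(10.09) = 10.09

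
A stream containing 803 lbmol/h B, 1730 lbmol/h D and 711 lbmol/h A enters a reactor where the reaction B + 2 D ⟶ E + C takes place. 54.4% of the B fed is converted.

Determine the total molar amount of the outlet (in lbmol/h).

B reacted = 0.544 × 803 = 436.8 lbmol/h; ν_B = −1, so ξ = 436.8/1 = 436.8 lbmol/h.
Outlet amounts (n = n₀ + ν ξ):
  B: 803 − 1(436.8) = 366.2
  D: 1730 − 2(436.8) = 856.3
  E: 0 + 1(436.8) = 436.8
  C: 0 + 1(436.8) = 436.8
  A: 711 (inert)
Total out = 366.2 + 856.3 + 436.8 + 436.8 + 711 = 2807 lbmol/h.

2810 lbmol/h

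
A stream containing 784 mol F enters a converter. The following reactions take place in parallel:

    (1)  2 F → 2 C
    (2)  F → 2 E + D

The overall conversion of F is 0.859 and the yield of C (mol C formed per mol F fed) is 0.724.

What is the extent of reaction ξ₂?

ξ₂ = 106 mol

Yield of C: 2ξ₁ / 784 = 0.724 → ξ₁ = 283.8 mol.
Conversion of F: 2ξ₁ + 1ξ₂ = 0.859 × 784 = 673.5 → ξ₂ = 105.8 mol.
Outlet amounts (n = n₀ + Σ ν·ξ):
  F: 784 − 2(283.8) − 1(105.8) = 110.5
  C: 0 + 2(283.8) = 567.6
  E: 0 + 2(105.8) = 211.7
  D: 0 + 1(105.8) = 105.8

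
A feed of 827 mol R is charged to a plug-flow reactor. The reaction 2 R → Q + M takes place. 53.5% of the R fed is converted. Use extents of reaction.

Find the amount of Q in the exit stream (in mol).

221 mol

R reacted = 0.535 × 827 = 442.4 mol; ν_R = −2, so ξ = 442.4/2 = 221.2 mol.
Outlet amounts (n = n₀ + ν ξ):
  R: 827 − 2(221.2) = 384.6
  Q: 0 + 1(221.2) = 221.2
  M: 0 + 1(221.2) = 221.2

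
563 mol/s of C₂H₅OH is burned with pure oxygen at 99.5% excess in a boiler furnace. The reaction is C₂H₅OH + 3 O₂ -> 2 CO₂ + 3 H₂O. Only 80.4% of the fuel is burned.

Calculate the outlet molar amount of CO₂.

905 mol/s

Stoichiometric O₂ = 3 × 563 = 1689 mol/s; O₂ fed = 1689 × 1.995 = 3370 mol/s.
Fuel reacted = 0.804 × 563 → ξ = 452.7 mol/s.
Outlet (n = n₀ + ν ξ):
  C₂H₅OH: 563 − 1(452.7) = 110.3
  O₂: 3370 − 3(452.7) = 2012
  CO₂: 0 + 2(452.7) = 905.3
  H₂O: 0 + 3(452.7) = 1358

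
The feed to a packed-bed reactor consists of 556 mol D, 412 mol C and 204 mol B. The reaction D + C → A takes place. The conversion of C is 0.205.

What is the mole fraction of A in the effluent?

C reacted = 0.205 × 412 = 84.46 mol; ν_C = −1, so ξ = 84.46/1 = 84.46 mol.
Outlet amounts (n = n₀ + ν ξ):
  D: 556 − 1(84.46) = 471.5
  C: 412 − 1(84.46) = 327.5
  A: 0 + 1(84.46) = 84.46
  B: 204 (inert)
Total out = 1088 mol; y_A = 84.46 / 1088 = 0.07766.

0.0777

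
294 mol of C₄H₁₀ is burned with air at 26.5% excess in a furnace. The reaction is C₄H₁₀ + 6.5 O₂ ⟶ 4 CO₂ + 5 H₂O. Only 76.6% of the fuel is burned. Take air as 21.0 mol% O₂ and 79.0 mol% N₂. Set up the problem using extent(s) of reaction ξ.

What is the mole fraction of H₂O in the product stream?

Stoichiometric O₂ = 6.5 × 294 = 1911 mol; O₂ fed = 1911 × 1.265 = 2417 mol.
N₂ fed = 2417 × 79/21 = 9094 mol.
Fuel reacted = 0.766 × 294 → ξ = 225.2 mol.
Outlet (n = n₀ + ν ξ):
  C₄H₁₀: 294 − 1(225.2) = 68.8
  O₂: 2417 − 6.5(225.2) = 953.6
  N₂: 9094 (inert)
  CO₂: 0 + 4(225.2) = 900.8
  H₂O: 0 + 5(225.2) = 1126
Total out = 12140 mol; y_H₂O = 1126 / 12140 = 0.09273.

0.0927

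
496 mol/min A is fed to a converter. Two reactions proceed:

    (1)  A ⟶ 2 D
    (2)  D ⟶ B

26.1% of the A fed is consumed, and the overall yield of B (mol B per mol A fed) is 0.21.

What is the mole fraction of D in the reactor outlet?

Conversion of A: A consumed = 1ξ₁ = 0.261 × 496 → ξ₁ = 129.5 mol/min.
Yield of B: 1ξ₂ / 496 = 0.21 → ξ₂ = 104.2 mol/min.
Outlet amounts (n = n₀ + Σ ν·ξ):
  A: 496 − 1(129.5) = 366.5
  D: 0 + 2(129.5) − 1(104.2) = 154.8
  B: 0 + 1(104.2) = 104.2
Total out = 625.5 mol/min; y_D = 154.8 / 625.5 = 0.2474.

0.247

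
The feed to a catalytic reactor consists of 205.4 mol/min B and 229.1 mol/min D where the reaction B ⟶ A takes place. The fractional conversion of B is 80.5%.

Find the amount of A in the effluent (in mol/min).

B reacted = 0.805 × 205.4 = 165.3 mol/min; ν_B = −1, so ξ = 165.3/1 = 165.3 mol/min.
Outlet amounts (n = n₀ + ν ξ):
  B: 205.4 − 1(165.3) = 40.05
  A: 0 + 1(165.3) = 165.3
  D: 229.1 (inert)

165 mol/min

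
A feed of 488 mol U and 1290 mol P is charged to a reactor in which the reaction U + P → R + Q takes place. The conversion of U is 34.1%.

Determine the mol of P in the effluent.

U reacted = 0.341 × 488 = 166.4 mol; ν_U = −1, so ξ = 166.4/1 = 166.4 mol.
Outlet amounts (n = n₀ + ν ξ):
  U: 488 − 1(166.4) = 321.6
  P: 1290 − 1(166.4) = 1124
  R: 0 + 1(166.4) = 166.4
  Q: 0 + 1(166.4) = 166.4

1120 mol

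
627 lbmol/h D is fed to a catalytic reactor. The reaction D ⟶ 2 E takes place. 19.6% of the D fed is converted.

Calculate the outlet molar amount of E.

D reacted = 0.196 × 627 = 122.9 lbmol/h; ν_D = −1, so ξ = 122.9/1 = 122.9 lbmol/h.
Outlet amounts (n = n₀ + ν ξ):
  D: 627 − 1(122.9) = 504.1
  E: 0 + 2(122.9) = 245.8

246 lbmol/h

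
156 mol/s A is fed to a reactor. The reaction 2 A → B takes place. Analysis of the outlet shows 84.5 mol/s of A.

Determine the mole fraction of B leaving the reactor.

0.297

For A: n = n₀ − 2ξ → 84.5 = 156 − 2ξ, giving ξ = 35.75 mol/s.
Outlet amounts (n = n₀ + ν ξ):
  A: 156 − 2(35.75) = 84.5
  B: 0 + 1(35.75) = 35.75
Total out = 120.2 mol/s; y_B = 35.75 / 120.2 = 0.2973.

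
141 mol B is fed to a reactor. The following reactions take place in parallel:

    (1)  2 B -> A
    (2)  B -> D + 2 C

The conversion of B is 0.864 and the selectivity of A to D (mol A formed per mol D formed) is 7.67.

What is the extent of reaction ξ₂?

Conversion of B: B consumed = 0.864 × 141 = 121.8 mol = 2ξ₁ + 1ξ₂.
Selectivity: 1ξ₁ / (1ξ₂) = 7.67 → ξ₁ = 7.67 ξ₂.
Substitute: (2·7.67 + 1) ξ₂ = 121.8 → ξ₂ = 7.456 mol, ξ₁ = 57.18 mol.
Outlet amounts (n = n₀ + Σ ν·ξ):
  B: 141 − 2(57.18) − 1(7.456) = 19.18
  A: 0 + 1(57.18) = 57.18
  D: 0 + 1(7.456) = 7.456
  C: 0 + 2(7.456) = 14.91

ξ₂ = 7.46 mol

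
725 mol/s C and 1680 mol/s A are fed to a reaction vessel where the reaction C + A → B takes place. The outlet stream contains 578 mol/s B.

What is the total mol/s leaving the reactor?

For B: n = n₀ + 1ξ → 578 = 0 + 1ξ, giving ξ = 578 mol/s.
Outlet amounts (n = n₀ + ν ξ):
  C: 725 − 1(578) = 147
  A: 1680 − 1(578) = 1102
  B: 0 + 1(578) = 578
Total out = 147 + 1102 + 578 = 1827 mol/s.

1830 mol/s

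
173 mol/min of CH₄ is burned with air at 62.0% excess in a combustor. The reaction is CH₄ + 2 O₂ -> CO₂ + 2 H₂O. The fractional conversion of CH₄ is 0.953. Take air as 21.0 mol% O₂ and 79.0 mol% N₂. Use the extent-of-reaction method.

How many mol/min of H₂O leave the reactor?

Stoichiometric O₂ = 2 × 173 = 346 mol/min; O₂ fed = 346 × 1.620 = 560.5 mol/min.
N₂ fed = 560.5 × 79/21 = 2109 mol/min.
Fuel reacted = 0.953 × 173 → ξ = 164.9 mol/min.
Outlet (n = n₀ + ν ξ):
  CH₄: 173 − 1(164.9) = 8.131
  O₂: 560.5 − 2(164.9) = 230.8
  N₂: 2109 (inert)
  CO₂: 0 + 1(164.9) = 164.9
  H₂O: 0 + 2(164.9) = 329.7

330 mol/min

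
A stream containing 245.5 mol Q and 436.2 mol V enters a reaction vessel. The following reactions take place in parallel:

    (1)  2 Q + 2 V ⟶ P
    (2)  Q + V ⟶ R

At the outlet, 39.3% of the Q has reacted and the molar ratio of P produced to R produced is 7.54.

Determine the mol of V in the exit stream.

Conversion of Q: Q consumed = 0.393 × 245.5 = 96.48 mol = 2ξ₁ + 1ξ₂.
Selectivity: 1ξ₁ / (1ξ₂) = 7.54 → ξ₁ = 7.54 ξ₂.
Substitute: (2·7.54 + 1) ξ₂ = 96.48 → ξ₂ = 6 mol, ξ₁ = 45.24 mol.
Outlet amounts (n = n₀ + Σ ν·ξ):
  Q: 245.5 − 2(45.24) − 1(6) = 149
  V: 436.2 − 2(45.24) − 1(6) = 339.7
  P: 0 + 1(45.24) = 45.24
  R: 0 + 1(6) = 6

340 mol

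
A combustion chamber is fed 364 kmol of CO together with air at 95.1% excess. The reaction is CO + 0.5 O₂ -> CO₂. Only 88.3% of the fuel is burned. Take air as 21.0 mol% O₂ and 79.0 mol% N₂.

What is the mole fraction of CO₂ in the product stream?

Stoichiometric O₂ = 0.5 × 364 = 182 kmol; O₂ fed = 182 × 1.951 = 355.1 kmol.
N₂ fed = 355.1 × 79/21 = 1336 kmol.
Fuel reacted = 0.883 × 364 → ξ = 321.4 kmol.
Outlet (n = n₀ + ν ξ):
  CO: 364 − 1(321.4) = 42.59
  O₂: 355.1 − 0.5(321.4) = 194.4
  N₂: 1336 (inert)
  CO₂: 0 + 1(321.4) = 321.4
Total out = 1894 kmol; y_CO₂ = 321.4 / 1894 = 0.1697.

0.17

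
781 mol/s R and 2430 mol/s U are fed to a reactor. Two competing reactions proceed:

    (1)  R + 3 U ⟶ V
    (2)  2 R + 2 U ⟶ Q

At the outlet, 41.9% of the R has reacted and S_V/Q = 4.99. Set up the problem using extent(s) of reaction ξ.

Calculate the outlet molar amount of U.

Conversion of R: R consumed = 0.419 × 781 = 327.2 mol/s = 1ξ₁ + 2ξ₂.
Selectivity: 1ξ₁ / (1ξ₂) = 4.99 → ξ₁ = 4.99 ξ₂.
Substitute: (1·4.99 + 2) ξ₂ = 327.2 → ξ₂ = 46.82 mol/s, ξ₁ = 233.6 mol/s.
Outlet amounts (n = n₀ + Σ ν·ξ):
  R: 781 − 1(233.6) − 2(46.82) = 453.8
  U: 2430 − 3(233.6) − 2(46.82) = 1636
  V: 0 + 1(233.6) = 233.6
  Q: 0 + 1(46.82) = 46.82

1640 mol/s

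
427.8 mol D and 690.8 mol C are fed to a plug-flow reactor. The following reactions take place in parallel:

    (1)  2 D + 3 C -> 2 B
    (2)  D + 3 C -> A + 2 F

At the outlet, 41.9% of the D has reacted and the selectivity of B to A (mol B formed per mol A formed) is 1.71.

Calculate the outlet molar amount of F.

Conversion of D: D consumed = 0.419 × 427.8 = 179.2 mol = 2ξ₁ + 1ξ₂.
Selectivity: 2ξ₁ / (1ξ₂) = 1.71 → ξ₁ = 0.855 ξ₂.
Substitute: (2·0.855 + 1) ξ₂ = 179.2 → ξ₂ = 66.14 mol, ξ₁ = 56.55 mol.
Outlet amounts (n = n₀ + Σ ν·ξ):
  D: 427.8 − 2(56.55) − 1(66.14) = 248.6
  C: 690.8 − 3(56.55) − 3(66.14) = 322.7
  B: 0 + 2(56.55) = 113.1
  A: 0 + 1(66.14) = 66.14
  F: 0 + 2(66.14) = 132.3

132 mol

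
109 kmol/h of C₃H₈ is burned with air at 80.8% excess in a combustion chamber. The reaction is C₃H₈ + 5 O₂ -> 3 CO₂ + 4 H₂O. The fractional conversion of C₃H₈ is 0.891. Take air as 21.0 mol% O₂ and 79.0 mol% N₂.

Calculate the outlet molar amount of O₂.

500 kmol/h

Stoichiometric O₂ = 5 × 109 = 545 kmol/h; O₂ fed = 545 × 1.808 = 985.4 kmol/h.
N₂ fed = 985.4 × 79/21 = 3707 kmol/h.
Fuel reacted = 0.891 × 109 → ξ = 97.12 kmol/h.
Outlet (n = n₀ + ν ξ):
  C₃H₈: 109 − 1(97.12) = 11.88
  O₂: 985.4 − 5(97.12) = 499.8
  N₂: 3707 (inert)
  CO₂: 0 + 3(97.12) = 291.4
  H₂O: 0 + 4(97.12) = 388.5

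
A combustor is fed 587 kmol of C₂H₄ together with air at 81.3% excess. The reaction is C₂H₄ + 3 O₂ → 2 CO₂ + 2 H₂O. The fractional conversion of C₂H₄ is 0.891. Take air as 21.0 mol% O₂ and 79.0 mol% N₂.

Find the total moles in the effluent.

15800 kmol

Stoichiometric O₂ = 3 × 587 = 1761 kmol; O₂ fed = 1761 × 1.813 = 3193 kmol.
N₂ fed = 3193 × 79/21 = 12010 kmol.
Fuel reacted = 0.891 × 587 → ξ = 523 kmol.
Outlet (n = n₀ + ν ξ):
  C₂H₄: 587 − 1(523) = 63.98
  O₂: 3193 − 3(523) = 1624
  N₂: 12010 (inert)
  CO₂: 0 + 2(523) = 1046
  H₂O: 0 + 2(523) = 1046
Total out = 63.98 + 1624 + 12010 + 1046 + 1046 = 15790 kmol.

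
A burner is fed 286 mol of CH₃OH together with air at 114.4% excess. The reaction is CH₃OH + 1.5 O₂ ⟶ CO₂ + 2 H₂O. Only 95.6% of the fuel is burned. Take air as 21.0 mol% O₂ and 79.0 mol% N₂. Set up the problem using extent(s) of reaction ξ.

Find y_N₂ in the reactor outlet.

Stoichiometric O₂ = 1.5 × 286 = 429 mol; O₂ fed = 429 × 2.144 = 919.8 mol.
N₂ fed = 919.8 × 79/21 = 3460 mol.
Fuel reacted = 0.956 × 286 → ξ = 273.4 mol.
Outlet (n = n₀ + ν ξ):
  CH₃OH: 286 − 1(273.4) = 12.58
  O₂: 919.8 − 1.5(273.4) = 509.7
  N₂: 3460 (inert)
  CO₂: 0 + 1(273.4) = 273.4
  H₂O: 0 + 2(273.4) = 546.8
Total out = 4803 mol; y_N₂ = 3460 / 4803 = 0.7205.

0.72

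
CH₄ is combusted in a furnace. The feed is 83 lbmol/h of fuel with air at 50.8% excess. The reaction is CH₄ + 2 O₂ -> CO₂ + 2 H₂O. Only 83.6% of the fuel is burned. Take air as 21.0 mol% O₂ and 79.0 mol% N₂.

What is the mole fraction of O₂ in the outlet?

0.0875

Stoichiometric O₂ = 2 × 83 = 166 lbmol/h; O₂ fed = 166 × 1.508 = 250.3 lbmol/h.
N₂ fed = 250.3 × 79/21 = 941.7 lbmol/h.
Fuel reacted = 0.836 × 83 → ξ = 69.39 lbmol/h.
Outlet (n = n₀ + ν ξ):
  CH₄: 83 − 1(69.39) = 13.61
  O₂: 250.3 − 2(69.39) = 111.6
  N₂: 941.7 (inert)
  CO₂: 0 + 1(69.39) = 69.39
  H₂O: 0 + 2(69.39) = 138.8
Total out = 1275 lbmol/h; y_O₂ = 111.6 / 1275 = 0.08749.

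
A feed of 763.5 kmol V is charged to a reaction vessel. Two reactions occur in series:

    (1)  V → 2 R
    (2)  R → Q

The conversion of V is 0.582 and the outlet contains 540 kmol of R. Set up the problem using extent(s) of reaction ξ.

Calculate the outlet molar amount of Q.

Conversion of V: V consumed = 1ξ₁ = 0.582 × 763.5 → ξ₁ = 444.4 kmol.
R balance: n_R = 0 + 2ξ₁ − 1ξ₂ = 540 → ξ₂ = (2·444.4 − 540)/1 = 348.7 kmol.
Outlet amounts (n = n₀ + Σ ν·ξ):
  V: 763.5 − 1(444.4) = 319.1
  R: 0 + 2(444.4) − 1(348.7) = 540
  Q: 0 + 1(348.7) = 348.7

349 kmol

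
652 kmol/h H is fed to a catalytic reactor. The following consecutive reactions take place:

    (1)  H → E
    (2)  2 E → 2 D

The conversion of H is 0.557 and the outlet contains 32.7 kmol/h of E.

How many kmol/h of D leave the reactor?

Conversion of H: H consumed = 1ξ₁ = 0.557 × 652 → ξ₁ = 363.2 kmol/h.
E balance: n_E = 0 + 1ξ₁ − 2ξ₂ = 32.7 → ξ₂ = (1·363.2 − 32.7)/2 = 165.2 kmol/h.
Outlet amounts (n = n₀ + Σ ν·ξ):
  H: 652 − 1(363.2) = 288.8
  E: 0 + 1(363.2) − 2(165.2) = 32.7
  D: 0 + 2(165.2) = 330.5

330 kmol/h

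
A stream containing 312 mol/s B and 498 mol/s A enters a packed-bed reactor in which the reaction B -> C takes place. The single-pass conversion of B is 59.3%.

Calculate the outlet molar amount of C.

185 mol/s

B reacted = 0.593 × 312 = 185 mol/s; ν_B = −1, so ξ = 185/1 = 185 mol/s.
Outlet amounts (n = n₀ + ν ξ):
  B: 312 − 1(185) = 127
  C: 0 + 1(185) = 185
  A: 498 (inert)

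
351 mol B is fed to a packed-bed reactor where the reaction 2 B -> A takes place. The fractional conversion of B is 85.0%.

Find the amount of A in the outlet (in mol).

B reacted = 0.85 × 351 = 298.3 mol; ν_B = −2, so ξ = 298.3/2 = 149.2 mol.
Outlet amounts (n = n₀ + ν ξ):
  B: 351 − 2(149.2) = 52.65
  A: 0 + 1(149.2) = 149.2

149 mol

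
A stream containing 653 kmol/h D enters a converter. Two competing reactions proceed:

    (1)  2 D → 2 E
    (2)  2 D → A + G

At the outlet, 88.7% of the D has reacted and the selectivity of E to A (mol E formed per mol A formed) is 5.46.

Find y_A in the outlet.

Conversion of D: D consumed = 0.887 × 653 = 579.2 kmol/h = 2ξ₁ + 2ξ₂.
Selectivity: 2ξ₁ / (1ξ₂) = 5.46 → ξ₁ = 2.73 ξ₂.
Substitute: (2·2.73 + 2) ξ₂ = 579.2 → ξ₂ = 77.64 kmol/h, ξ₁ = 212 kmol/h.
Outlet amounts (n = n₀ + Σ ν·ξ):
  D: 653 − 2(212) − 2(77.64) = 73.79
  E: 0 + 2(212) = 423.9
  A: 0 + 1(77.64) = 77.64
  G: 0 + 1(77.64) = 77.64
Total out = 653 kmol/h; y_A = 77.64 / 653 = 0.1189.

0.119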